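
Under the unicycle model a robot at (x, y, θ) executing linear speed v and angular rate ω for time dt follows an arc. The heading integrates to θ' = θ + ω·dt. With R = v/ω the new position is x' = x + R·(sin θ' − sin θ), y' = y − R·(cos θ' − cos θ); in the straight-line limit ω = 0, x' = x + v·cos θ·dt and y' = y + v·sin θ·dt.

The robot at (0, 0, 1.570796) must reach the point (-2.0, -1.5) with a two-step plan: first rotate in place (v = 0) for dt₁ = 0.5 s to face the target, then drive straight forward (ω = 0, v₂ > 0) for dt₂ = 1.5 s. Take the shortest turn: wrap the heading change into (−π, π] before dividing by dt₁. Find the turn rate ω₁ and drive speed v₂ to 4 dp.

ω₁ = 4.4286, v₂ = 1.6667

heading to target = atan2(-1.5−0, -2−0) = -2.4981
Δθ = wrap(-2.4981 − 1.5708) = 2.2143; ω₁ = Δθ/dt₁ = 4.4286
distance = √((-2−0)² + (-1.5−0)²) = 2.5000; v₂ = distance/dt₂ = 1.6667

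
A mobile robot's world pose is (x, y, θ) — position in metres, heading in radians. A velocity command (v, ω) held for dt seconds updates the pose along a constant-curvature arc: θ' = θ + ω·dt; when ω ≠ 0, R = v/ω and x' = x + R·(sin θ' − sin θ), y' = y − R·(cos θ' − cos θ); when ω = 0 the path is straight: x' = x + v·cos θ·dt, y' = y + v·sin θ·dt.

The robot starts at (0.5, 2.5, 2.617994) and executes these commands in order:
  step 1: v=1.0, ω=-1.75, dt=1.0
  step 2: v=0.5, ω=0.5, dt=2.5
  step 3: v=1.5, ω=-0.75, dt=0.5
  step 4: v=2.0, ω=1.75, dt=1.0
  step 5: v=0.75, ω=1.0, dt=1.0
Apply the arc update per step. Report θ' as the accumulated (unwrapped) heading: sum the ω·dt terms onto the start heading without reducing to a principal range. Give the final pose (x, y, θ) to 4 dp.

step 1: θ'=0.8680 (R=-0.5714) → pose (0.3497, 3.3642, 0.8680)
step 2: θ'=2.1180 (R=1.0000) → pose (0.4406, 4.5309, 2.1180)
step 3: θ'=1.7430 (R=-2.0000) → pose (0.1782, 5.2288, 1.7430)
step 4: θ'=3.4930 (R=1.1429) → pose (-1.3411, 6.1060, 3.4930)
step 5: θ'=4.4930 (R=0.7500) → pose (-1.8150, 5.5650, 4.4930)

(-1.8150, 5.5650, 4.4930)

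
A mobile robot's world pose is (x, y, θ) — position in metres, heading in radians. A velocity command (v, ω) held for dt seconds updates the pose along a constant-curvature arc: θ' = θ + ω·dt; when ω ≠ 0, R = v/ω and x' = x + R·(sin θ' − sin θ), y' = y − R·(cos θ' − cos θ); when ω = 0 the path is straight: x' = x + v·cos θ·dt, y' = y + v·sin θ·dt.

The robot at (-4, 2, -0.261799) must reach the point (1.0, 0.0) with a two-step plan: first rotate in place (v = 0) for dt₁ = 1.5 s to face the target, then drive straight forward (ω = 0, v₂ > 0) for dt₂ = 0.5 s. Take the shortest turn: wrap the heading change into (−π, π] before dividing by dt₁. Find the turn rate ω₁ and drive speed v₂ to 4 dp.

ω₁ = -0.0791, v₂ = 10.7703

heading to target = atan2(0−2, 1−-4) = -0.3805
Δθ = wrap(-0.3805 − -0.2618) = -0.1187; ω₁ = Δθ/dt₁ = -0.0791
distance = √((1−-4)² + (0−2)²) = 5.3852; v₂ = distance/dt₂ = 10.7703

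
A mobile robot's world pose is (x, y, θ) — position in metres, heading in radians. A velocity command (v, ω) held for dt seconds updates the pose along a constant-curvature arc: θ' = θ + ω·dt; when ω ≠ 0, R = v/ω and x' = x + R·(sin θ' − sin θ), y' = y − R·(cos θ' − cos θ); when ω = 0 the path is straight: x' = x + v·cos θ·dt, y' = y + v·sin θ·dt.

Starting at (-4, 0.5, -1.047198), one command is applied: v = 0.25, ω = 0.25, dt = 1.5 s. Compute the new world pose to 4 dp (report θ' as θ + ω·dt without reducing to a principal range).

θ' = -1.0472 + 0.25·1.5 = -0.6722
R = v/ω = 0.25/0.25 = 1.0000
x' = -4 + 1.0000·(sin -0.6722 − sin -1.0472) = -3.7567
y' = 0.5 − 1.0000·(cos -0.6722 − cos -1.0472) = 0.2175

(-3.7567, 0.2175, -0.6722)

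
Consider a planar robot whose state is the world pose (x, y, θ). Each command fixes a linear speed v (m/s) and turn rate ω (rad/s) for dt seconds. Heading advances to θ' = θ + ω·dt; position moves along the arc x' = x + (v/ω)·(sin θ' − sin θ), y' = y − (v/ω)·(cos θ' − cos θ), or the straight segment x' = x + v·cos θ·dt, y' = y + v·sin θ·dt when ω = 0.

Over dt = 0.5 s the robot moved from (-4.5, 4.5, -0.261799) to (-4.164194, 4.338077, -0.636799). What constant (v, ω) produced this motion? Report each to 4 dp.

v = 0.7500, ω = -0.7500

Δθ = -0.636799 − -0.261799 = -0.375000
ω = Δθ/dt = -0.375000/0.5 = -0.7500
R = Δx/(sin θ' − sin θ) = -1.0000
v = R·ω = -1.0000·-0.7500 = 0.7500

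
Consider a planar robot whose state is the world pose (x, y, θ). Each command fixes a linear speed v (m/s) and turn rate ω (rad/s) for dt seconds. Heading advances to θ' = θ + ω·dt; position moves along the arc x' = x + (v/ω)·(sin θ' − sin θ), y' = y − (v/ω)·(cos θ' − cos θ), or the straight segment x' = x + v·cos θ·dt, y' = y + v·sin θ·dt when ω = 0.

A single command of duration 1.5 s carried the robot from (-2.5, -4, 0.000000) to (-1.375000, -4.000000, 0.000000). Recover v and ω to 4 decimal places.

v = 0.7500, ω = 0.0000

Δθ = 0.000000 − 0.000000 = 0.000000
ω = Δθ/dt = 0.000000/1.5 = 0.0000
ω = 0 → v = (Δx·cos θ + Δy·sin θ)/dt = 0.7500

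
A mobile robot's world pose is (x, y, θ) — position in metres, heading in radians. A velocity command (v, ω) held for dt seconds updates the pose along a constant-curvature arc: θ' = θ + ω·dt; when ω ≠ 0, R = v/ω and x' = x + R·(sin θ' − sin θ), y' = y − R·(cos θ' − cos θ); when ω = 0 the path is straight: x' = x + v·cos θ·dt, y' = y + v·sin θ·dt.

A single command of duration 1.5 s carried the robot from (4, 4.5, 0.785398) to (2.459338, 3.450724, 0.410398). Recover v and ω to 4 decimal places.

Δθ = 0.410398 − 0.785398 = -0.375000
ω = Δθ/dt = -0.375000/1.5 = -0.2500
R = Δx/(sin θ' − sin θ) = 5.0000
v = R·ω = 5.0000·-0.2500 = -1.2500

v = -1.2500, ω = -0.2500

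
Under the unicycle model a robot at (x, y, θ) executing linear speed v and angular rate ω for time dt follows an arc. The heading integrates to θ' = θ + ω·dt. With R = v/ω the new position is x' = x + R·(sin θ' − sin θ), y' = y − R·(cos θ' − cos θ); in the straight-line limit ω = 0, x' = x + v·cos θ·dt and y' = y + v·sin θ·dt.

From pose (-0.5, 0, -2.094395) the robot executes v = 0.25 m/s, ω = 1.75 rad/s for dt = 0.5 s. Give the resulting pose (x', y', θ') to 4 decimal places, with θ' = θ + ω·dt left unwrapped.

θ' = -2.0944 + 1.75·0.5 = -1.2194
R = v/ω = 0.25/1.75 = 0.1429
x' = -0.5 + 0.1429·(sin -1.2194 − sin -2.0944) = -0.5104
y' = 0 − 0.1429·(cos -1.2194 − cos -2.0944) = -0.1206

(-0.5104, -0.1206, -1.2194)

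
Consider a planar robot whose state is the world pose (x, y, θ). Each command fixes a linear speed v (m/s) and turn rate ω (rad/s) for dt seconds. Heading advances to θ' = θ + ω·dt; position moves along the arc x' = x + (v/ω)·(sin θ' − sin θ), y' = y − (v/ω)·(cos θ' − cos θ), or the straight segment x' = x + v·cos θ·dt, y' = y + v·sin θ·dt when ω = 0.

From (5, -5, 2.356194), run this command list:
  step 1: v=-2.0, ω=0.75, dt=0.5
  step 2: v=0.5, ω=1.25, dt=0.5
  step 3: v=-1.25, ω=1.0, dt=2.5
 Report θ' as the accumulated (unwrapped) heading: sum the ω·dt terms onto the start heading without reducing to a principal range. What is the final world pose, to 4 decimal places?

step 1: θ'=2.7312 (R=-2.6667) → pose (5.8217, -5.5596, 2.7312)
step 2: θ'=3.3562 (R=0.4000) → pose (5.5769, -5.5356, 3.3562)
step 3: θ'=5.8562 (R=-1.2500) → pose (5.8284, -3.1765, 5.8562)

(5.8284, -3.1765, 5.8562)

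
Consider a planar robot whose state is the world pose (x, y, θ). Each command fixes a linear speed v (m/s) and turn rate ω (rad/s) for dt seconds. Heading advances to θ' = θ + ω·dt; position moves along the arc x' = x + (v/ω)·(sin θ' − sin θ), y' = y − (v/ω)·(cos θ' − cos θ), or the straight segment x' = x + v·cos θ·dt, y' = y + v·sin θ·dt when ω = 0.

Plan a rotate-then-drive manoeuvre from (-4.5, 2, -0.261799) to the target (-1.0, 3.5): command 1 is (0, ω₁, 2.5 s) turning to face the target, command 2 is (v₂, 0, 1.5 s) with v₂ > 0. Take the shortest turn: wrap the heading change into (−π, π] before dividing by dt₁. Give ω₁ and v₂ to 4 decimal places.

heading to target = atan2(3.5−2, -1−-4.5) = 0.4049
Δθ = wrap(0.4049 − -0.2618) = 0.6667; ω₁ = Δθ/dt₁ = 0.2667
distance = √((-1−-4.5)² + (3.5−2)²) = 3.8079; v₂ = distance/dt₂ = 2.5386

ω₁ = 0.2667, v₂ = 2.5386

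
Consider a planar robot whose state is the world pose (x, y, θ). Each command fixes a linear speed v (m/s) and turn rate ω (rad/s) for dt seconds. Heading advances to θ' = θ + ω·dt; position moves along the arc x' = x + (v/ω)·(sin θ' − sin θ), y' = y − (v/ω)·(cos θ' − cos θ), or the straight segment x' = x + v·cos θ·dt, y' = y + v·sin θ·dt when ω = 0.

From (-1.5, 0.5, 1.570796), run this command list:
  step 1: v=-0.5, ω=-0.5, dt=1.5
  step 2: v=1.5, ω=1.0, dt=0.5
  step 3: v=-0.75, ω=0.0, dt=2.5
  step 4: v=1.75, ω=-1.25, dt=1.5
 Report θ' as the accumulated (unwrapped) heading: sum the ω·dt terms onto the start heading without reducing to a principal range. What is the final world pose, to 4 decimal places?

(0.2169, -0.5029, -0.5542)

step 1: θ'=0.8208 (R=1.0000) → pose (-1.7683, -0.1816, 0.8208)
step 2: θ'=1.3208 (R=1.5000) → pose (-1.4125, 0.4697, 1.3208)
step 3: θ'=1.3208 (straight) → pose (-1.8764, -1.3470, 1.3208)
step 4: θ'=-0.5542 (R=-1.4000) → pose (0.2169, -0.5029, -0.5542)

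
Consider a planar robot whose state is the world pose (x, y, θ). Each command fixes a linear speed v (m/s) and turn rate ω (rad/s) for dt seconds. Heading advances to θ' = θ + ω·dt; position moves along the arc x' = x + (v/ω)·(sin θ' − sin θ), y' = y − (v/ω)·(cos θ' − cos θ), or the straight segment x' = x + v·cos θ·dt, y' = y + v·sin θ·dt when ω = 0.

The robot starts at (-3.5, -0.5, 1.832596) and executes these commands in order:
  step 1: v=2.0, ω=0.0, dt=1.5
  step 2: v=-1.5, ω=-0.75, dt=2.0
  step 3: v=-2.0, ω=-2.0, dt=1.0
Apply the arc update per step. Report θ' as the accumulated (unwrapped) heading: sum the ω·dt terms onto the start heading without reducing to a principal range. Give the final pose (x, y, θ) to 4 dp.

(-6.8771, 1.0314, -1.6674)

step 1: θ'=1.8326 (straight) → pose (-4.2765, 2.3978, 1.8326)
step 2: θ'=0.3326 (R=2.0000) → pose (-5.5553, -0.0103, 0.3326)
step 3: θ'=-1.6674 (R=1.0000) → pose (-6.8771, 1.0314, -1.6674)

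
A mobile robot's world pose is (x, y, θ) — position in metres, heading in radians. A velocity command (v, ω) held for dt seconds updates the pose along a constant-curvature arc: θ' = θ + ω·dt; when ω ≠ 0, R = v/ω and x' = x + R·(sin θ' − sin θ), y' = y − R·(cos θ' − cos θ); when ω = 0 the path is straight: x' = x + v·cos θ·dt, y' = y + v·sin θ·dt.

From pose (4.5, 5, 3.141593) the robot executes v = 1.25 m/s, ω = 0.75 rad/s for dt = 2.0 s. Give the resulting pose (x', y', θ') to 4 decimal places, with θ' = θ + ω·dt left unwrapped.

θ' = 3.1416 + 0.75·2.0 = 4.6416
R = v/ω = 1.25/0.75 = 1.6667
x' = 4.5 + 1.6667·(sin 4.6416 − sin 3.1416) = 2.8375
y' = 5 − 1.6667·(cos 4.6416 − cos 3.1416) = 3.4512

(2.8375, 3.4512, 4.6416)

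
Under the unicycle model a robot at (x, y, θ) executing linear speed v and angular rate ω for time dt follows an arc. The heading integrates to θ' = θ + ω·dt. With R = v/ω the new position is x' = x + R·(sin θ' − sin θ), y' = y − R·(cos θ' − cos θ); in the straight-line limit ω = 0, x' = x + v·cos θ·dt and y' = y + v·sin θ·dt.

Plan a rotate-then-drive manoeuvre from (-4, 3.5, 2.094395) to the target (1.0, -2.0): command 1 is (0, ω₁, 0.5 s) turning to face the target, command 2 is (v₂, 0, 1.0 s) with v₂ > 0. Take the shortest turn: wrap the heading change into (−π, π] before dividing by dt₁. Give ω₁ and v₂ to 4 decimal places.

ω₁ = -5.8548, v₂ = 7.4330

heading to target = atan2(-2−3.5, 1−-4) = -0.8330
Δθ = wrap(-0.8330 − 2.0944) = -2.9274; ω₁ = Δθ/dt₁ = -5.8548
distance = √((1−-4)² + (-2−3.5)²) = 7.4330; v₂ = distance/dt₂ = 7.4330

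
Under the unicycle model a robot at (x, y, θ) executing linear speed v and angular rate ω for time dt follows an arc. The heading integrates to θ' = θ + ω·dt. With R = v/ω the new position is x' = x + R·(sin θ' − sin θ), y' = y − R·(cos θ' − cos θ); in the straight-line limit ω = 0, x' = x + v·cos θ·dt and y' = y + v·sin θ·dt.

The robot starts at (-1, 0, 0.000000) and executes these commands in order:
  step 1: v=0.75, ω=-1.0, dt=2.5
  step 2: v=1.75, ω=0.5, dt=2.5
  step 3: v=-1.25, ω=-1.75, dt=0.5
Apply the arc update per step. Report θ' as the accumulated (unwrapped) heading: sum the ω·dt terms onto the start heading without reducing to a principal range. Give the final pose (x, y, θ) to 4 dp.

step 1: θ'=-2.5000 (R=-0.7500) → pose (-0.5511, -1.3509, -2.5000)
step 2: θ'=-1.2500 (R=3.5000) → pose (-1.7779, -5.2585, -1.2500)
step 3: θ'=-2.1250 (R=0.7143) → pose (-1.7075, -4.6574, -2.1250)

(-1.7075, -4.6574, -2.1250)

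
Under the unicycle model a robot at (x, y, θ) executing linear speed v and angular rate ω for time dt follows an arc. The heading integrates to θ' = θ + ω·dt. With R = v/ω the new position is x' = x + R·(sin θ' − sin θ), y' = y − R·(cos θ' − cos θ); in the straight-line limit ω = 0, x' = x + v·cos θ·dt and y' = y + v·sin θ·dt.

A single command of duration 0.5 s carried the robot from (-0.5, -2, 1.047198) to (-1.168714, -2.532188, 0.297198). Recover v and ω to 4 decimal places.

Δθ = 0.297198 − 1.047198 = -0.750000
ω = Δθ/dt = -0.750000/0.5 = -1.5000
R = Δx/(sin θ' − sin θ) = 1.1667
v = R·ω = 1.1667·-1.5000 = -1.7500

v = -1.7500, ω = -1.5000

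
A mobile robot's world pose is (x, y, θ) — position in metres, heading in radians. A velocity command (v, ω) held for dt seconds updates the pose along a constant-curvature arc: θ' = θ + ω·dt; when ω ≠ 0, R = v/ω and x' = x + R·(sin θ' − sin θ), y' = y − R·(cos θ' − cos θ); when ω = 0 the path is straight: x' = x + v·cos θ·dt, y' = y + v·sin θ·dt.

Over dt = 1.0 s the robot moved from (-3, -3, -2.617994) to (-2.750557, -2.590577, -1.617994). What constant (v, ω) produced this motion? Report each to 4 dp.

Δθ = -1.617994 − -2.617994 = 1.000000
ω = Δθ/dt = 1.000000/1.0 = 1.0000
R = −Δy/(cos θ' − cos θ) = -0.5000
v = R·ω = -0.5000·1.0000 = -0.5000

v = -0.5000, ω = 1.0000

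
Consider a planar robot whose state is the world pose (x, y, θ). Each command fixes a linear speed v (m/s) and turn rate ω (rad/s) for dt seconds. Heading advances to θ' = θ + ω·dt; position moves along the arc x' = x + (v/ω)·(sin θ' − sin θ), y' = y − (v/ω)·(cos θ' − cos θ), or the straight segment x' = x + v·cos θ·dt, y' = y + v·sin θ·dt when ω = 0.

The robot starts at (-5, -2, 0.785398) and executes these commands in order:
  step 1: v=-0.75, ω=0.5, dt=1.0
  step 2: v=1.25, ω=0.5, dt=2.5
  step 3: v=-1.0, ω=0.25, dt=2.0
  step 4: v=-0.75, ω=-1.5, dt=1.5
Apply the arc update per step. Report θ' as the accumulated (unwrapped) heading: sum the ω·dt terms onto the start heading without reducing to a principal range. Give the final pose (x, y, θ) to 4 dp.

(-4.1976, -1.4209, 0.7854)

step 1: θ'=1.2854 (R=-1.5000) → pose (-5.3787, -2.6384, 1.2854)
step 2: θ'=2.5354 (R=2.5000) → pose (-6.3532, 0.1201, 2.5354)
step 3: θ'=3.0354 (R=-4.0000) → pose (-4.4982, -0.5701, 3.0354)
step 4: θ'=0.7854 (R=0.5000) → pose (-4.1976, -1.4209, 0.7854)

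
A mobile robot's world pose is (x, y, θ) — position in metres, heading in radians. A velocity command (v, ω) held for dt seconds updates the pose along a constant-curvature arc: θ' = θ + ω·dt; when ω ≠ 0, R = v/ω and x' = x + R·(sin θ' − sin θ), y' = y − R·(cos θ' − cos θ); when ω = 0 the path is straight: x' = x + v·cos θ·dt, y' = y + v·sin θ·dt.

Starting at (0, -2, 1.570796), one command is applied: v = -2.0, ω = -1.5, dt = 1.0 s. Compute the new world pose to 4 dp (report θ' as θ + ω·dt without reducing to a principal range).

θ' = 1.5708 + -1.5·1.0 = 0.0708
R = v/ω = -2.0/-1.5 = 1.3333
x' = 0 + 1.3333·(sin 0.0708 − sin 1.5708) = -1.2390
y' = -2 − 1.3333·(cos 0.0708 − cos 1.5708) = -3.3300

(-1.2390, -3.3300, 0.0708)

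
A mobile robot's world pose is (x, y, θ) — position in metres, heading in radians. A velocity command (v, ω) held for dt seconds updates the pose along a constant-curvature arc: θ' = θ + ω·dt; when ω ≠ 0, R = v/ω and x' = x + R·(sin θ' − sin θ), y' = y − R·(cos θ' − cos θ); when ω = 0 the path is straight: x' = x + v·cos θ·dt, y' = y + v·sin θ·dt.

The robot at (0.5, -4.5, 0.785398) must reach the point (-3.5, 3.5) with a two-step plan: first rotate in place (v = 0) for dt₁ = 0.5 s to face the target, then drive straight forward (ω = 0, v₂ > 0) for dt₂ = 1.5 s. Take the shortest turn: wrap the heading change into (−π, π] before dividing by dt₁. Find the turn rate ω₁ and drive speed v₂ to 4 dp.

heading to target = atan2(3.5−-4.5, -3.5−0.5) = 2.0344
Δθ = wrap(2.0344 − 0.7854) = 1.2490; ω₁ = Δθ/dt₁ = 2.4981
distance = √((-3.5−0.5)² + (3.5−-4.5)²) = 8.9443; v₂ = distance/dt₂ = 5.9628

ω₁ = 2.4981, v₂ = 5.9628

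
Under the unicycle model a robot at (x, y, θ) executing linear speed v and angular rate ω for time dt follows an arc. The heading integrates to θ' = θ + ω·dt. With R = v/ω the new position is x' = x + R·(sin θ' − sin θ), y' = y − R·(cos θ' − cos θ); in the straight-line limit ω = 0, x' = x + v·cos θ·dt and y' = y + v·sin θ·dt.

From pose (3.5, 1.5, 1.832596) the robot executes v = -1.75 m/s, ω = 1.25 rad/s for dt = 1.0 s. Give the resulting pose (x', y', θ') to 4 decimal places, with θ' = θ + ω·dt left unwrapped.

(4.7697, 0.4648, 3.0826)

θ' = 1.8326 + 1.25·1.0 = 3.0826
R = v/ω = -1.75/1.25 = -1.4000
x' = 3.5 + -1.4000·(sin 3.0826 − sin 1.8326) = 4.7697
y' = 1.5 − -1.4000·(cos 3.0826 − cos 1.8326) = 0.4648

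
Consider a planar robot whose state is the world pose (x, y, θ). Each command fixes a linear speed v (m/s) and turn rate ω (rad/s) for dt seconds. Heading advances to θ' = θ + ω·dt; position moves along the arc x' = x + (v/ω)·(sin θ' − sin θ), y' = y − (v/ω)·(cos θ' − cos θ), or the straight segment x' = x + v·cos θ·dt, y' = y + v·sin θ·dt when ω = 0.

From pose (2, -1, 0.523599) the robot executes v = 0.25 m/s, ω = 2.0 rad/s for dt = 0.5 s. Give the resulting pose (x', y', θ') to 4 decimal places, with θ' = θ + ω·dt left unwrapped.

(2.0624, -0.8976, 1.5236)

θ' = 0.5236 + 2.0·0.5 = 1.5236
R = v/ω = 0.25/2.0 = 0.1250
x' = 2 + 0.1250·(sin 1.5236 − sin 0.5236) = 2.0624
y' = -1 − 0.1250·(cos 1.5236 − cos 0.5236) = -0.8976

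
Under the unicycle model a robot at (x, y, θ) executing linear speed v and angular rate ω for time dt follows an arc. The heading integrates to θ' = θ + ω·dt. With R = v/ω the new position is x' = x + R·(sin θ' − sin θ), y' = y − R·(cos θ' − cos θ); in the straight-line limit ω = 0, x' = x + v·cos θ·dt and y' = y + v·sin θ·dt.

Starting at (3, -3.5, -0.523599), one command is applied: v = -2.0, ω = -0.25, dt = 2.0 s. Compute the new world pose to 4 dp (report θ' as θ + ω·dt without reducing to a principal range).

(0.1681, -0.7342, -1.0236)

θ' = -0.5236 + -0.25·2.0 = -1.0236
R = v/ω = -2.0/-0.25 = 8.0000
x' = 3 + 8.0000·(sin -1.0236 − sin -0.5236) = 0.1681
y' = -3.5 − 8.0000·(cos -1.0236 − cos -0.5236) = -0.7342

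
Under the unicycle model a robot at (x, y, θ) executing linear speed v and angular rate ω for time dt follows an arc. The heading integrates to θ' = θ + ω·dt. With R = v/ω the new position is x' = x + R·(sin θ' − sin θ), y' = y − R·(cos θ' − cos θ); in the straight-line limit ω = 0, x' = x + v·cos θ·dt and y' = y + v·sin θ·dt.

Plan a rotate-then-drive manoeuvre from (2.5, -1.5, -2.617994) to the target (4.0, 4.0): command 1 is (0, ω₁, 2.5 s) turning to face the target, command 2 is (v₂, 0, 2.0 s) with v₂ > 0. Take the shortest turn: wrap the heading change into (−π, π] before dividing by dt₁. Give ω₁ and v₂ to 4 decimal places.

ω₁ = -0.9443, v₂ = 2.8504

heading to target = atan2(4−-1.5, 4−2.5) = 1.3045
Δθ = wrap(1.3045 − -2.6180) = -2.3606; ω₁ = Δθ/dt₁ = -0.9443
distance = √((4−2.5)² + (4−-1.5)²) = 5.7009; v₂ = distance/dt₂ = 2.8504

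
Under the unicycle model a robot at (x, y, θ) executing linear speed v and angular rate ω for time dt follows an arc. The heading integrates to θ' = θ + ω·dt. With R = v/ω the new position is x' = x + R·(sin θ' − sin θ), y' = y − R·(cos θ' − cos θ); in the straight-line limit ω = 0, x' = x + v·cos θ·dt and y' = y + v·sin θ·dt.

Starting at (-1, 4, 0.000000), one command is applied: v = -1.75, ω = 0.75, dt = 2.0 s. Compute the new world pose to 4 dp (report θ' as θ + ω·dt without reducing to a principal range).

θ' = 0.0000 + 0.75·2.0 = 1.5000
R = v/ω = -1.75/0.75 = -2.3333
x' = -1 + -2.3333·(sin 1.5000 − sin 0.0000) = -3.3275
y' = 4 − -2.3333·(cos 1.5000 − cos 0.0000) = 1.8317

(-3.3275, 1.8317, 1.5000)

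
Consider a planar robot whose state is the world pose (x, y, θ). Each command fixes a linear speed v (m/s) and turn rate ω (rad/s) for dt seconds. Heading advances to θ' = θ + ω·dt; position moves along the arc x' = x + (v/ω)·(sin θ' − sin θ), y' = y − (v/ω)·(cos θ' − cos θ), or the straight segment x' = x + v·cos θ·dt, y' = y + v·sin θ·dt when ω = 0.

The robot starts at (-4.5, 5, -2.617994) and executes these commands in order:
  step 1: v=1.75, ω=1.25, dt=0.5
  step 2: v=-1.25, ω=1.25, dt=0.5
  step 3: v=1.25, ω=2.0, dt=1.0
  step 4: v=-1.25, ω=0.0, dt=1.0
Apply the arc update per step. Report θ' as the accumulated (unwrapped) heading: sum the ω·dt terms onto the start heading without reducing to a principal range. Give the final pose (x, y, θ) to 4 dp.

step 1: θ'=-1.9930 (R=1.4000) → pose (-5.0771, 4.3612, -1.9930)
step 2: θ'=-1.3680 (R=-1.0000) → pose (-5.0098, 4.9724, -1.3680)
step 3: θ'=0.6320 (R=0.6250) → pose (-4.0283, 4.5940, 0.6320)
step 4: θ'=0.6320 (straight) → pose (-5.0369, 3.8556, 0.6320)

(-5.0369, 3.8556, 0.6320)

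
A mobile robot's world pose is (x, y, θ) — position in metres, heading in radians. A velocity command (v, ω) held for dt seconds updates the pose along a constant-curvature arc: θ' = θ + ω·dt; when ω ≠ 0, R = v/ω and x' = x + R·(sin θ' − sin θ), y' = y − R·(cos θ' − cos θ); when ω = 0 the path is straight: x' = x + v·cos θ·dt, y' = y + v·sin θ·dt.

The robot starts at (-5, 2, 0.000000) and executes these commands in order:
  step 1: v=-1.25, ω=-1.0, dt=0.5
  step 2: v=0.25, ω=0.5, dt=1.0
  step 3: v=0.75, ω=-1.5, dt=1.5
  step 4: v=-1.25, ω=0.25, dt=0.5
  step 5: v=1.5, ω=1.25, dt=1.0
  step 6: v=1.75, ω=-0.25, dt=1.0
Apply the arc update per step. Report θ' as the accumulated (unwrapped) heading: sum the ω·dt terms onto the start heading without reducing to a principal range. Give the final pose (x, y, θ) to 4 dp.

(-3.5669, -1.0822, -1.1250)

step 1: θ'=-0.5000 (R=1.2500) → pose (-5.5993, 2.1530, -0.5000)
step 2: θ'=0.0000 (R=0.5000) → pose (-5.3596, 2.0918, 0.0000)
step 3: θ'=-2.2500 (R=-0.5000) → pose (-4.9705, 1.2777, -2.2500)
step 4: θ'=-2.1250 (R=-5.0000) → pose (-4.6093, 1.7873, -2.1250)
step 5: θ'=-0.8750 (R=1.2000) → pose (-4.5100, 0.3865, -0.8750)
step 6: θ'=-1.1250 (R=-7.0000) → pose (-3.5669, -1.0822, -1.1250)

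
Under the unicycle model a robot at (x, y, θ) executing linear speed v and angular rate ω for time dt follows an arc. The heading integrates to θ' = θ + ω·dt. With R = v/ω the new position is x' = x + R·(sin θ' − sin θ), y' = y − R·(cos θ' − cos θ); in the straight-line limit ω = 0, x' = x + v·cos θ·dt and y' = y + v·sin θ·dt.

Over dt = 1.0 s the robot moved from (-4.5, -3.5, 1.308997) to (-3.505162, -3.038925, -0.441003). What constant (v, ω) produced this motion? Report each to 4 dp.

v = 1.2500, ω = -1.7500

Δθ = -0.441003 − 1.308997 = -1.750000
ω = Δθ/dt = -1.750000/1.0 = -1.7500
R = Δx/(sin θ' − sin θ) = -0.7143
v = R·ω = -0.7143·-1.7500 = 1.2500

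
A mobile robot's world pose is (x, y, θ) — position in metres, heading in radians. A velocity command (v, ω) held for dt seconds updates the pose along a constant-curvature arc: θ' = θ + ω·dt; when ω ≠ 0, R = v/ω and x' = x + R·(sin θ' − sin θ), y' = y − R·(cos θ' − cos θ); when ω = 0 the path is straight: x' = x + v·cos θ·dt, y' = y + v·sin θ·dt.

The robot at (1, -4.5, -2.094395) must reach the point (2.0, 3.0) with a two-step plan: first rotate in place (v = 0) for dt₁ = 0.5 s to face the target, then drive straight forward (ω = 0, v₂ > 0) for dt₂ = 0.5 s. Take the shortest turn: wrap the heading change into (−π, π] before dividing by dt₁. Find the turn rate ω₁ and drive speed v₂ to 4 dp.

heading to target = atan2(3−-4.5, 2−1) = 1.4382
Δθ = wrap(1.4382 − -2.0944) = -2.7505; ω₁ = Δθ/dt₁ = -5.5011
distance = √((2−1)² + (3−-4.5)²) = 7.5664; v₂ = distance/dt₂ = 15.1327

ω₁ = -5.5011, v₂ = 15.1327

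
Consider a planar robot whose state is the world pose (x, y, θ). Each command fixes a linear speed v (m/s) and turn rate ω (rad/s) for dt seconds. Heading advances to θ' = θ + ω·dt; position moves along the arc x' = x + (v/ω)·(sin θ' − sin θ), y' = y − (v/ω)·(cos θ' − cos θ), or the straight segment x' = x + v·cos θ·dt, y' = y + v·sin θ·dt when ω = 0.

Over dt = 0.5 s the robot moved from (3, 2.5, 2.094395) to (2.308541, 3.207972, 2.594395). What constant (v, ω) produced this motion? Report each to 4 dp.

Δθ = 2.594395 − 2.094395 = 0.500000
ω = Δθ/dt = 0.500000/0.5 = 1.0000
R = −Δy/(cos θ' − cos θ) = 2.0000
v = R·ω = 2.0000·1.0000 = 2.0000

v = 2.0000, ω = 1.0000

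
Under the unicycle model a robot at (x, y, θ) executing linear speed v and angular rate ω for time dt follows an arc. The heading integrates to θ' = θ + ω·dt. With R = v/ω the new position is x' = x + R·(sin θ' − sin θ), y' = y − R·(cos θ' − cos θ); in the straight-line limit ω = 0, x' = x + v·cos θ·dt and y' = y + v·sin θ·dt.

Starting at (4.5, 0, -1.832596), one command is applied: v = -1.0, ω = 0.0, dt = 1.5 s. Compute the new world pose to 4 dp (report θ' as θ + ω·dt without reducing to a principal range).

θ' = -1.8326 + 0.0·1.5 = -1.8326
ω = 0 → straight: x' = 4.5 + -1.0·cos(-1.8326)·1.5 = 4.8882
y' = 0 + -1.0·sin(-1.8326)·1.5 = 1.4489

(4.8882, 1.4489, -1.8326)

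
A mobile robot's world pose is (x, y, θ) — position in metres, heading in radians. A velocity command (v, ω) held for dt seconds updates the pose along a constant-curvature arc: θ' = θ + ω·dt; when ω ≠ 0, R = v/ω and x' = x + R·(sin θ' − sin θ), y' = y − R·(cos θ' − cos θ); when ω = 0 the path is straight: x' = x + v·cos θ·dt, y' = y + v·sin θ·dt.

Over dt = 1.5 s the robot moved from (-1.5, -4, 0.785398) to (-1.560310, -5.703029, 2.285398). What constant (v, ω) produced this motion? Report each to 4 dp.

v = -1.2500, ω = 1.0000

Δθ = 2.285398 − 0.785398 = 1.500000
ω = Δθ/dt = 1.500000/1.5 = 1.0000
R = −Δy/(cos θ' − cos θ) = -1.2500
v = R·ω = -1.2500·1.0000 = -1.2500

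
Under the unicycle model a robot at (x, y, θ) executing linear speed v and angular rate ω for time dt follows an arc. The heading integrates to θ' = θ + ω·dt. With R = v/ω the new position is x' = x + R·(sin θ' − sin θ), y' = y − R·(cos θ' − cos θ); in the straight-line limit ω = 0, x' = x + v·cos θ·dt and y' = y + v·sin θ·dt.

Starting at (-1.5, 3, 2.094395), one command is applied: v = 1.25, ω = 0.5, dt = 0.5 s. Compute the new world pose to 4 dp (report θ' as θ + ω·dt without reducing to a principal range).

(-1.8766, 3.4968, 2.3444)

θ' = 2.0944 + 0.5·0.5 = 2.3444
R = v/ω = 1.25/0.5 = 2.5000
x' = -1.5 + 2.5000·(sin 2.3444 − sin 2.0944) = -1.8766
y' = 3 − 2.5000·(cos 2.3444 − cos 2.0944) = 3.4968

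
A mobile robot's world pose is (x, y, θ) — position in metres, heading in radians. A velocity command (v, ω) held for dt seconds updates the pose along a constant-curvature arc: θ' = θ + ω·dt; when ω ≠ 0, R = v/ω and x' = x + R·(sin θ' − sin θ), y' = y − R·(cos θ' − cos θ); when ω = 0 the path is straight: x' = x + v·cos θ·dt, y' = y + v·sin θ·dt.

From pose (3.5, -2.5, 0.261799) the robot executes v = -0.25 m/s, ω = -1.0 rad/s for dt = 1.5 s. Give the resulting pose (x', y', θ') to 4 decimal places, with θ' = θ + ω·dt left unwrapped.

θ' = 0.2618 + -1.0·1.5 = -1.2382
R = v/ω = -0.25/-1.0 = 0.2500
x' = 3.5 + 0.2500·(sin -1.2382 − sin 0.2618) = 3.1990
y' = -2.5 − 0.2500·(cos -1.2382 − cos 0.2618) = -2.3401

(3.1990, -2.3401, -1.2382)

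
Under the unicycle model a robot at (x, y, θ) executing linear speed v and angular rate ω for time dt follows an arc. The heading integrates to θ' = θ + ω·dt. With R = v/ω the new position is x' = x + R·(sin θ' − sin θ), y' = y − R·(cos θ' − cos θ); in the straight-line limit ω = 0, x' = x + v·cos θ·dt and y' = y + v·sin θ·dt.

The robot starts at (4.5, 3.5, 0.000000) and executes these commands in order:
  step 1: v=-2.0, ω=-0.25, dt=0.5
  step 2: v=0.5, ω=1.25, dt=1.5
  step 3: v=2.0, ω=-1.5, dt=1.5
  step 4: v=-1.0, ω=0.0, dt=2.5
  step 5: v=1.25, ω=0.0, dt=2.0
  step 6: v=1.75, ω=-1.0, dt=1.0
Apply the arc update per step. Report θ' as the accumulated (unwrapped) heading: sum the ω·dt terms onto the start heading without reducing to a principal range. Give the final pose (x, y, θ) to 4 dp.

(6.8039, 4.0264, -1.5000)

step 1: θ'=-0.1250 (R=8.0000) → pose (3.5026, 3.5624, -0.1250)
step 2: θ'=1.7500 (R=0.4000) → pose (3.9461, 4.0306, 1.7500)
step 3: θ'=-0.5000 (R=-1.3333) → pose (5.8973, 5.4384, -0.5000)
step 4: θ'=-0.5000 (straight) → pose (3.7033, 6.6369, -0.5000)
step 5: θ'=-0.5000 (straight) → pose (5.8973, 5.4384, -0.5000)
step 6: θ'=-1.5000 (R=-1.7500) → pose (6.8039, 4.0264, -1.5000)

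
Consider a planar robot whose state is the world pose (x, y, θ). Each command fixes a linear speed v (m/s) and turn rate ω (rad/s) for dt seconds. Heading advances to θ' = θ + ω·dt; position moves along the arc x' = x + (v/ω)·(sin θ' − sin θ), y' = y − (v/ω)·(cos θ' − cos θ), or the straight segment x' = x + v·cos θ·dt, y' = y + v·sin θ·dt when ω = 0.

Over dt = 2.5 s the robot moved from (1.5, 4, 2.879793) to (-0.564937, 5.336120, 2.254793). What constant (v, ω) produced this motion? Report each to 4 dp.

v = 1.0000, ω = -0.2500

Δθ = 2.254793 − 2.879793 = -0.625000
ω = Δθ/dt = -0.625000/2.5 = -0.2500
R = Δx/(sin θ' − sin θ) = -4.0000
v = R·ω = -4.0000·-0.2500 = 1.0000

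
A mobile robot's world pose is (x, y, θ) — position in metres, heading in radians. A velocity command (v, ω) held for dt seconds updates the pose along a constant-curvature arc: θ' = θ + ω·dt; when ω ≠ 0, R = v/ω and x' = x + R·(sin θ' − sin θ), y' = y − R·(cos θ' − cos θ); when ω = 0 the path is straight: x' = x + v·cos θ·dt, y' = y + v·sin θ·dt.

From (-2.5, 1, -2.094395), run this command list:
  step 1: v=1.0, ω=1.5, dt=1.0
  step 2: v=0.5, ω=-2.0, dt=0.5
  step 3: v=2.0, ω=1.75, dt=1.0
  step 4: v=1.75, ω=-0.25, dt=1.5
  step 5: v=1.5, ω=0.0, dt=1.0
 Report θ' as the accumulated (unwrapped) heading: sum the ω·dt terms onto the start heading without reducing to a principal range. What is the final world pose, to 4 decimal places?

(3.2060, -1.6644, -0.2194)

step 1: θ'=-0.5944 (R=0.6667) → pose (-2.2960, 0.1143, -0.5944)
step 2: θ'=-1.5944 (R=-0.2500) → pose (-2.1861, -0.0987, -1.5944)
step 3: θ'=0.1556 (R=1.1429) → pose (-0.8664, -1.2547, 0.1556)
step 4: θ'=-0.2194 (R=-7.0000) → pose (1.7419, -1.3379, -0.2194)
step 5: θ'=-0.2194 (straight) → pose (3.2060, -1.6644, -0.2194)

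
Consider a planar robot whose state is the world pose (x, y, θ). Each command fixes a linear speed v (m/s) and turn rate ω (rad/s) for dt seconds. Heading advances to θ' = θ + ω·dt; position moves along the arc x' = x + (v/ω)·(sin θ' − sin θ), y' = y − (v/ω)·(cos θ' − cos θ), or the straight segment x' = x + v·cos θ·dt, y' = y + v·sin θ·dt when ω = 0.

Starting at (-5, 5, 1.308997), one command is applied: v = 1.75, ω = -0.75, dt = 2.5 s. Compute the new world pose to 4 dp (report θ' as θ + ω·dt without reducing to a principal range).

θ' = 1.3090 + -0.75·2.5 = -0.5660
R = v/ω = 1.75/-0.75 = -2.3333
x' = -5 + -2.3333·(sin -0.5660 − sin 1.3090) = -1.4949
y' = 5 − -2.3333·(cos -0.5660 − cos 1.3090) = 6.3655

(-1.4949, 6.3655, -0.5660)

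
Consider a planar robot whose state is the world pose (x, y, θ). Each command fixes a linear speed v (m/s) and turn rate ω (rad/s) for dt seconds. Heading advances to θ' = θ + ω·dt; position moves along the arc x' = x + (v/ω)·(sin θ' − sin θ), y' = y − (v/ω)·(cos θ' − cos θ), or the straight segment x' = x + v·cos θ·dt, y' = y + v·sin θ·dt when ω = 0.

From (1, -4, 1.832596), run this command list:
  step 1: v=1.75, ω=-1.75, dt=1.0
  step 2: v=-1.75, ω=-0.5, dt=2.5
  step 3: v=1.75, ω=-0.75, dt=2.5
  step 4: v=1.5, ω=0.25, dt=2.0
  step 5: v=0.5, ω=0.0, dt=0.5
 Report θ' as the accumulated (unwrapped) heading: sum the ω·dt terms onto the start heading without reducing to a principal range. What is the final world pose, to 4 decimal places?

step 1: θ'=0.0826 (R=-1.0000) → pose (1.8834, -2.7446, 0.0826)
step 2: θ'=-1.1674 (R=3.5000) → pose (-1.6244, -0.6304, -1.1674)
step 3: θ'=-3.0424 (R=-2.3333) → pose (-3.5394, -3.8682, -3.0424)
step 4: θ'=-2.5424 (R=6.0000) → pose (-6.3291, -4.8840, -2.5424)
step 5: θ'=-2.5424 (straight) → pose (-6.5355, -5.0249, -2.5424)

(-6.5355, -5.0249, -2.5424)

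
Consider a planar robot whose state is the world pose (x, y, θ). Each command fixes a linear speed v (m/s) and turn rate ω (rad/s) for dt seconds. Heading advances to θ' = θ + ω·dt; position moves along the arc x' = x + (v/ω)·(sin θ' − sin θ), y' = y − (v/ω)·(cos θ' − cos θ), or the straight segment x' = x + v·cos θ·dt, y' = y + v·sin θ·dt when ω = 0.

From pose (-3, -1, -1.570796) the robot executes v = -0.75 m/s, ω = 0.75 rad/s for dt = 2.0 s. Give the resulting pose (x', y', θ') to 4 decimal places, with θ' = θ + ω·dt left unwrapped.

θ' = -1.5708 + 0.75·2.0 = -0.0708
R = v/ω = -0.75/0.75 = -1.0000
x' = -3 + -1.0000·(sin -0.0708 − sin -1.5708) = -3.9293
y' = -1 − -1.0000·(cos -0.0708 − cos -1.5708) = -0.0025

(-3.9293, -0.0025, -0.0708)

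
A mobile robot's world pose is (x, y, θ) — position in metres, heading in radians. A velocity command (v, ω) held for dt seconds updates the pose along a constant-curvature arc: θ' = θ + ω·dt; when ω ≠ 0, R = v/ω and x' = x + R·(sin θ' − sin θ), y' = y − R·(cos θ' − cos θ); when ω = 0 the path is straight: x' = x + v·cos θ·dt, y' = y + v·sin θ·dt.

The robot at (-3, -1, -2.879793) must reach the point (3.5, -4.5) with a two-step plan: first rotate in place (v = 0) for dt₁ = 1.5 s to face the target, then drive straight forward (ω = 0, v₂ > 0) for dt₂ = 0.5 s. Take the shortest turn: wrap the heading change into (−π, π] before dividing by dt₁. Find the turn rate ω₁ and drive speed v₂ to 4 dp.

heading to target = atan2(-4.5−-1, 3.5−-3) = -0.4939
Δθ = wrap(-0.4939 − -2.8798) = 2.3859; ω₁ = Δθ/dt₁ = 1.5906
distance = √((3.5−-3)² + (-4.5−-1)²) = 7.3824; v₂ = distance/dt₂ = 14.7648

ω₁ = 1.5906, v₂ = 14.7648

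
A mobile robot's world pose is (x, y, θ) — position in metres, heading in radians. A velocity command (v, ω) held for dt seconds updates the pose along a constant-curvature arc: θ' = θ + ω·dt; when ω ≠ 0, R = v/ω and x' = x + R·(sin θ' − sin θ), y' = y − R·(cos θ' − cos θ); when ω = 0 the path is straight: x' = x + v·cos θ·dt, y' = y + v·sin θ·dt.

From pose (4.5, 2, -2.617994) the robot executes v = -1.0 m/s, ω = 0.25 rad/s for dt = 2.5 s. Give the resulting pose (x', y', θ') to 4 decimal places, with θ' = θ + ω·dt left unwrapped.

(6.1488, 3.8250, -1.9930)

θ' = -2.6180 + 0.25·2.5 = -1.9930
R = v/ω = -1.0/0.25 = -4.0000
x' = 4.5 + -4.0000·(sin -1.9930 − sin -2.6180) = 6.1488
y' = 2 − -4.0000·(cos -1.9930 − cos -2.6180) = 3.8250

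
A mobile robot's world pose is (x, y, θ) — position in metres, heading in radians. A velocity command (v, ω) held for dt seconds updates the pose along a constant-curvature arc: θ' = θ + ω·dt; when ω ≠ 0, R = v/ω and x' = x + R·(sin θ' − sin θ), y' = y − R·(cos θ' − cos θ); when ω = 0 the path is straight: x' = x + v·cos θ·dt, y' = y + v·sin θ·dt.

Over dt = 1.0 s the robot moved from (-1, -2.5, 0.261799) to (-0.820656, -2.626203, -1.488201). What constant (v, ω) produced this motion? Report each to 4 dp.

v = 0.2500, ω = -1.7500

Δθ = -1.488201 − 0.261799 = -1.750000
ω = Δθ/dt = -1.750000/1.0 = -1.7500
R = Δx/(sin θ' − sin θ) = -0.1429
v = R·ω = -0.1429·-1.7500 = 0.2500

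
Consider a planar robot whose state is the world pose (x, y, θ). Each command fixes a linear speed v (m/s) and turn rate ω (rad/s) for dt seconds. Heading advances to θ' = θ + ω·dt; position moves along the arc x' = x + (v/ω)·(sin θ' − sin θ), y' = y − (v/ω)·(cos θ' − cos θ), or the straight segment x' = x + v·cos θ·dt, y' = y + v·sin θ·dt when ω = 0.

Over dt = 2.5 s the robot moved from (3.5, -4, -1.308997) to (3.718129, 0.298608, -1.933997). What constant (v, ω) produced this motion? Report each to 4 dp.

v = -1.7500, ω = -0.2500

Δθ = -1.933997 − -1.308997 = -0.625000
ω = Δθ/dt = -0.625000/2.5 = -0.2500
R = −Δy/(cos θ' − cos θ) = 7.0000
v = R·ω = 7.0000·-0.2500 = -1.7500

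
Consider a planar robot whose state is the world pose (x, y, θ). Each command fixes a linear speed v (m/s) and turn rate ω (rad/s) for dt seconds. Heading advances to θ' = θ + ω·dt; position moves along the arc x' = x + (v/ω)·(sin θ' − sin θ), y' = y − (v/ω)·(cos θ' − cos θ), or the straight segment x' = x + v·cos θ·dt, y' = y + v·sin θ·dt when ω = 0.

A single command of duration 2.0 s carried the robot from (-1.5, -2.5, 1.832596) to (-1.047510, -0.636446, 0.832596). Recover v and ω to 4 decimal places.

v = 1.0000, ω = -0.5000

Δθ = 0.832596 − 1.832596 = -1.000000
ω = Δθ/dt = -1.000000/2.0 = -0.5000
R = −Δy/(cos θ' − cos θ) = -2.0000
v = R·ω = -2.0000·-0.5000 = 1.0000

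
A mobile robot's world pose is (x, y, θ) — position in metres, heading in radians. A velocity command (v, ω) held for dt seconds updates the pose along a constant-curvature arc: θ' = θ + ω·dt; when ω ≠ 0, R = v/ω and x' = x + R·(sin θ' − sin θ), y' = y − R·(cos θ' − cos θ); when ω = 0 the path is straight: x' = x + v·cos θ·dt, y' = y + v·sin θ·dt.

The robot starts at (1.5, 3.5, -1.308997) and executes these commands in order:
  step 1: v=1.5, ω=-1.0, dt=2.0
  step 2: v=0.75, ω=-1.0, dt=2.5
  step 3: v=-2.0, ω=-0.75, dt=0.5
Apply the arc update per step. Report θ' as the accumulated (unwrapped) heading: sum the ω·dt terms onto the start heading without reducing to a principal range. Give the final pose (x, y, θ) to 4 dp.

step 1: θ'=-3.3090 (R=-1.5000) → pose (-0.1988, 1.6327, -3.3090)
step 2: θ'=-5.8090 (R=-0.7500) → pose (-0.4163, 3.0395, -5.8090)
step 3: θ'=-6.1840 (R=2.6667) → pose (-1.3699, 2.7584, -6.1840)

(-1.3699, 2.7584, -6.1840)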